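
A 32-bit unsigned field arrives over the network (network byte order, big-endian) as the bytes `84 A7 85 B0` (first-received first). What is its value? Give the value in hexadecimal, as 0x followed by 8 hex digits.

Big-endian stores the most-significant byte at the lowest address.
The bytes are already most-significant first: 0x84A785B0.

0x84A785B0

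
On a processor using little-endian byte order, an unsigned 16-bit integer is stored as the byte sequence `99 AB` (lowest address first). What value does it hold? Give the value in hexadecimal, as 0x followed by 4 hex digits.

0xAB99

Little-endian: lowest address holds the least-significant byte.
Reassemble most-significant byte first: AB 99 → 0xAB99.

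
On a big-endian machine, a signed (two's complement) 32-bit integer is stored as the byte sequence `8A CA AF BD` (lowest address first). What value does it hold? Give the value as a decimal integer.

-1966428227

In big-endian order the high byte comes first in memory.
The bytes are already most-significant first: 0x8ACAAFBD.
Top bit is set, so as a signed 32-bit value this is 0x8ACAAFBD − 2^32 = -1966428227.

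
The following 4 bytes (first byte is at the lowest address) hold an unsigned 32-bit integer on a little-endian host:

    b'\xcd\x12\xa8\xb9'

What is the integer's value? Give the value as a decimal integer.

3114799821

Little-endian stores the least-significant byte at the lowest address.
Reassemble most-significant byte first: B9 A8 12 CD → 0xB9A812CD.
0xB9A812CD = 3114799821.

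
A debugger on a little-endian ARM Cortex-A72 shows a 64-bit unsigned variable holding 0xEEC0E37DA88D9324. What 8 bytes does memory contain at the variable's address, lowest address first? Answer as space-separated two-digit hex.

Split into bytes (most-significant first): EE C0 E3 7D A8 8D 93 24.
Little-endian stores the least-significant byte at the lowest address.
So at ascending addresses the bytes are 24 93 8D A8 7D E3 C0 EE.

24 93 8D A8 7D E3 C0 EE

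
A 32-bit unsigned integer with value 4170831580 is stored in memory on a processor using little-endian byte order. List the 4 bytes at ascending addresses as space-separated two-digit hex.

4170831580 in hexadecimal, padded to 32 bits, is 0xF899D6DC.
Split into bytes (most-significant first): F8 99 D6 DC.
Little-endian stores the least-significant byte at the lowest address.
So at ascending addresses the bytes are DC D6 99 F8.

DC D6 99 F8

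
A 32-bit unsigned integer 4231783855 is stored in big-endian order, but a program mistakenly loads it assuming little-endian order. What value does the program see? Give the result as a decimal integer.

4231783855 in 32-bit hexadecimal is 0xFC3BE5AF.
Stored big-endian, the bytes at ascending addresses are FC 3B E5 AF.
Read back as little-endian, the first byte is least significant, giving 0xAFE53BFC.
0xAFE53BFC = 2951035900.

2951035900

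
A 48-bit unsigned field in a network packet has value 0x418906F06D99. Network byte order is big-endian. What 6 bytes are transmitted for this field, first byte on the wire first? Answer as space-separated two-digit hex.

Split into bytes (most-significant first): 41 89 06 F0 6D 99.
Big-endian: lowest address holds the most-significant byte.
So the memory order matches the most-significant-first order: 41 89 06 F0 6D 99.

41 89 06 F0 6D 99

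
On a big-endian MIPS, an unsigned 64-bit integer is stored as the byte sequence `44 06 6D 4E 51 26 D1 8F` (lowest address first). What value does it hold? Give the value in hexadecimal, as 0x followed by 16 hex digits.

0x44066D4E5126D18F

Big-endian: lowest address holds the most-significant byte.
The bytes are already most-significant first: 0x44066D4E5126D18F.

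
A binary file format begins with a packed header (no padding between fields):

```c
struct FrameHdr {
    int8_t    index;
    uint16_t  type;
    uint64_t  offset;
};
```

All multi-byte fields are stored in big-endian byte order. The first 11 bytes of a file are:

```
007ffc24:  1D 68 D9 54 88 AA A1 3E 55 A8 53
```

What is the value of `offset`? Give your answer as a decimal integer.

`offset` follows `index` (1 B), `type` (2 B), so it starts at offset 1 + 2 = 3 and occupies 8 bytes.
Bytes at offsets 3..10: 54 88 AA A1 3E 55 A8 53.
Big-endian stores the most-significant byte at the lowest address.
The bytes are already most-significant first: 0x5488AAA13E55A853.
0x5488AAA13E55A853 = 6091306105530853459.

6091306105530853459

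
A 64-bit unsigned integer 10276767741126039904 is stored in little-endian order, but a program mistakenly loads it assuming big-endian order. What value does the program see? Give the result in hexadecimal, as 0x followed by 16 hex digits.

0x60D902D9CF699E8E

10276767741126039904 in 64-bit hexadecimal is 0x8E9E69CFD902D960.
Stored little-endian, the bytes at ascending addresses are 60 D9 02 D9 CF 69 9E 8E.
Read back as big-endian, the last byte is least significant, giving 0x60D902D9CF699E8E.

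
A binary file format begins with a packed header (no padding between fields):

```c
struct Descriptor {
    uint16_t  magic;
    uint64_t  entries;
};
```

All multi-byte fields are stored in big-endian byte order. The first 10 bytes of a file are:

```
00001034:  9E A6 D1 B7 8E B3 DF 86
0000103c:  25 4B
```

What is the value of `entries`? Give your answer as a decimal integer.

`entries` follows `magic` (2 bytes), so it starts at byte offset 2 and occupies 8 bytes.
Bytes at offsets 2..9: D1 B7 8E B3 DF 86 25 4B.
Big-endian: lowest address holds the most-significant byte.
The bytes are already most-significant first: 0xD1B78EB3DF86254B.
0xD1B78EB3DF86254B = 15111703977865389387.

15111703977865389387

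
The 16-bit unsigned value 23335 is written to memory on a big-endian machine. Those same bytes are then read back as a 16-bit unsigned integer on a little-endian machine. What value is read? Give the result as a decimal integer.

10075

23335 in 16-bit hexadecimal is 0x5B27.
Stored big-endian, the bytes at ascending addresses are 5B 27.
Read back as little-endian, the first byte is least significant, giving 0x275B.
0x275B = 10075.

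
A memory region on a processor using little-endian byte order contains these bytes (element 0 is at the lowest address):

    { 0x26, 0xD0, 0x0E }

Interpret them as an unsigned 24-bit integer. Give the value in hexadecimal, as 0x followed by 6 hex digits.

Little-endian: lowest address holds the least-significant byte.
Reassemble most-significant byte first: 0E D0 26 → 0x0ED026.

0x0ED026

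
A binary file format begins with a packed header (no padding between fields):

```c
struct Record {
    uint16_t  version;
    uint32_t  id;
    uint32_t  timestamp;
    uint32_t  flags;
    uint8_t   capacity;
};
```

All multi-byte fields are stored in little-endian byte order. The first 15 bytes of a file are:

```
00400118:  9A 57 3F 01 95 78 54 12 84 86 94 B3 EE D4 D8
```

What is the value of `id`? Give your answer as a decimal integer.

2023031103

`id` follows `version` (2 bytes), so it starts at byte offset 2 and occupies 4 bytes.
Bytes at offsets 2..5: 3F 01 95 78.
In little-endian order the low byte comes first in memory.
Reassemble most-significant byte first: 78 95 01 3F → 0x7895013F.
0x7895013F = 2023031103.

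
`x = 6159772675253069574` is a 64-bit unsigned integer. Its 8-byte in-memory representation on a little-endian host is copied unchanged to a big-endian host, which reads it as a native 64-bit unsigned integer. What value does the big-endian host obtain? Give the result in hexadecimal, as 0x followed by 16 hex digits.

6159772675253069574 in 64-bit hexadecimal is 0x557BE89CBD9DE706.
Stored little-endian, the bytes at ascending addresses are 06 E7 9D BD 9C E8 7B 55.
Read back as big-endian, the last byte is least significant, giving 0x06E79DBD9CE87B55.

0x06E79DBD9CE87B55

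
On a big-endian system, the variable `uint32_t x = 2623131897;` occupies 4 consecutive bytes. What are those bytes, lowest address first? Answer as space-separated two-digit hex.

9C 59 D0 F9

2623131897 in hexadecimal, padded to 32 bits, is 0x9C59D0F9.
Split into bytes (most-significant first): 9C 59 D0 F9.
Big-endian: lowest address holds the most-significant byte.
So the memory order matches the most-significant-first order: 9C 59 D0 F9.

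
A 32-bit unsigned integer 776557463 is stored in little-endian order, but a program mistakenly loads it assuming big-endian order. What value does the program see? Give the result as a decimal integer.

776557463 in 32-bit hexadecimal is 0x2E495397.
Stored little-endian, the bytes at ascending addresses are 97 53 49 2E.
Read back as big-endian, the last byte is least significant, giving 0x9753492E.
0x9753492E = 2538817838.

2538817838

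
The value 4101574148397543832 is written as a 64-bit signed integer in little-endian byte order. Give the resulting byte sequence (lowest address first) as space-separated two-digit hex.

4101574148397543832 in hexadecimal, padded to 64 bits, is 0x38EBB7F4F7293198.
Split into bytes (most-significant first): 38 EB B7 F4 F7 29 31 98.
Little-endian stores the least-significant byte at the lowest address.
So at ascending addresses the bytes are 98 31 29 F7 F4 B7 EB 38.

98 31 29 F7 F4 B7 EB 38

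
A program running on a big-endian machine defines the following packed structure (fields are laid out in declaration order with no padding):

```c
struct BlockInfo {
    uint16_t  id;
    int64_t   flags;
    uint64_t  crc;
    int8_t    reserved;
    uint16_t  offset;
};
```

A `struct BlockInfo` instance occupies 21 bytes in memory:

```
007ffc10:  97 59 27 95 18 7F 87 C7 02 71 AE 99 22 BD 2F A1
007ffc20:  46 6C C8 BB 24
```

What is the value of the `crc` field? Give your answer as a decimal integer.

`crc` follows `id` (2 B), `flags` (8 B), so it starts at offset 2 + 8 = 10 and occupies 8 bytes.
Bytes at offsets 10..17: AE 99 22 BD 2F A1 46 6C.
Big-endian stores the most-significant byte at the lowest address.
The bytes are already most-significant first: 0xAE9922BD2FA1466C.
0xAE9922BD2FA1466C = 12581125229979453036.

12581125229979453036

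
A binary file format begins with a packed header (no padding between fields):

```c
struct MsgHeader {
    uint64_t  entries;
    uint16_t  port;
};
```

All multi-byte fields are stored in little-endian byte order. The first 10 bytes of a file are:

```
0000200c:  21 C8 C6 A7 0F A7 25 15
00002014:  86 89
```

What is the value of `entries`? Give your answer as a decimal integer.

1523807734615951393

`entries` is the first field, at byte offset 0, occupying 8 bytes.
Bytes at offsets 0..7: 21 C8 C6 A7 0F A7 25 15.
Little-endian: lowest address holds the least-significant byte.
Reassemble most-significant byte first: 15 25 A7 0F A7 C6 C8 21 → 0x1525A70FA7C6C821.
0x1525A70FA7C6C821 = 1523807734615951393.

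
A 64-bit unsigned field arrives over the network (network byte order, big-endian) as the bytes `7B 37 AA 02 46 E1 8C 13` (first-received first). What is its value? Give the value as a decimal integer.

In big-endian order the high byte comes first in memory.
The bytes are already most-significant first: 0x7B37AA0246E18C13.
0x7B37AA0246E18C13 = 8878752117140065299.

8878752117140065299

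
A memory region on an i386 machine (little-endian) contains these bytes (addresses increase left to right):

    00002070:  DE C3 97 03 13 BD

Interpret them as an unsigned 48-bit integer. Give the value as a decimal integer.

207889362306014

In little-endian order the low byte comes first in memory.
Reassemble most-significant byte first: BD 13 03 97 C3 DE → 0xBD130397C3DE.
0xBD130397C3DE = 207889362306014.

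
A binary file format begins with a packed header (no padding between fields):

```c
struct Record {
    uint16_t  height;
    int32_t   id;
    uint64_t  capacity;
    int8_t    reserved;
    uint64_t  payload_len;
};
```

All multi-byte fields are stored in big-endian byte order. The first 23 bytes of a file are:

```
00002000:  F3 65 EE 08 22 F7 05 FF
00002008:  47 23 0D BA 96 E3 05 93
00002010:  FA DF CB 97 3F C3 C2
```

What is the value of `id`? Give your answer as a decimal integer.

-301456649

`id` follows `height` (2 bytes), so it starts at byte offset 2 and occupies 4 bytes.
Bytes at offsets 2..5: EE 08 22 F7.
In big-endian order the high byte comes first in memory.
The bytes are already most-significant first: 0xEE0822F7.
Top bit is set, so as a signed 32-bit value this is 0xEE0822F7 − 2^32 = -301456649.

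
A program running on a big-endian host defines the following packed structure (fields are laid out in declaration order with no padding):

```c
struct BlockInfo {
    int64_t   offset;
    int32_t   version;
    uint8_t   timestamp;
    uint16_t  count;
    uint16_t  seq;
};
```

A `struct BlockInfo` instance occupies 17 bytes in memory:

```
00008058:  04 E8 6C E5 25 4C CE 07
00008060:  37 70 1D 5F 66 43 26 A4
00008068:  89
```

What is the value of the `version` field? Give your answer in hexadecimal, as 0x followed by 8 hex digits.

0x37701D5F

`version` follows `offset` (8 bytes), so it starts at byte offset 8 and occupies 4 bytes.
Bytes at offsets 8..11: 37 70 1D 5F.
Big-endian: lowest address holds the most-significant byte.
The bytes are already most-significant first: 0x37701D5F.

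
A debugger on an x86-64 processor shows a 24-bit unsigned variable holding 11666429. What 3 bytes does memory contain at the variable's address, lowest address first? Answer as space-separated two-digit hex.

11666429 in hexadecimal, padded to 24 bits, is 0xB203FD.
Split into bytes (most-significant first): B2 03 FD.
Little-endian: lowest address holds the least-significant byte.
So at ascending addresses the bytes are FD 03 B2.

FD 03 B2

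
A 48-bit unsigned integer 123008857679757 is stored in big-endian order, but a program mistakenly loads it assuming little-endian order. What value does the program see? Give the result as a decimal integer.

155199788015727

123008857679757 in 48-bit hexadecimal is 0x6FE03B44278D.
Stored big-endian, the bytes at ascending addresses are 6F E0 3B 44 27 8D.
Read back as little-endian, the first byte is least significant, giving 0x8D27443BE06F.
0x8D27443BE06F = 155199788015727.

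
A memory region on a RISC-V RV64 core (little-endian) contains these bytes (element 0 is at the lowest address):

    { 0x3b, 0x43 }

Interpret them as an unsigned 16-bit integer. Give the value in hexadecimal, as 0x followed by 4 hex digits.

0x433B

Little-endian stores the least-significant byte at the lowest address.
Reassemble most-significant byte first: 43 3B → 0x433B.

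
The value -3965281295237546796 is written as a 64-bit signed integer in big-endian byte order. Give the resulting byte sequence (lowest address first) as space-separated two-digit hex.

C8 F8 7D AB C2 DD 7C D4

Two's complement of -3965281295237546796 in 64 bits: 3965281295237546796 = 0x370782543D22832C; invert → 0xC8F87DABC2DD7CD3; add 1 → 0xC8F87DABC2DD7CD4.
Split into bytes (most-significant first): C8 F8 7D AB C2 DD 7C D4.
Big-endian: lowest address holds the most-significant byte.
So the memory order matches the most-significant-first order: C8 F8 7D AB C2 DD 7C D4.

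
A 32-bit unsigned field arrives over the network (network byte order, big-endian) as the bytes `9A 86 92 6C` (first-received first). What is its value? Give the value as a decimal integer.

2592510572

Big-endian: lowest address holds the most-significant byte.
The bytes are already most-significant first: 0x9A86926C.
0x9A86926C = 2592510572.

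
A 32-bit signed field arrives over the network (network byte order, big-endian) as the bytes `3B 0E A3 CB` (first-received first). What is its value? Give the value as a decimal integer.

990815179

Big-endian: lowest address holds the most-significant byte.
The bytes are already most-significant first: 0x3B0EA3CB.
0x3B0EA3CB = 990815179.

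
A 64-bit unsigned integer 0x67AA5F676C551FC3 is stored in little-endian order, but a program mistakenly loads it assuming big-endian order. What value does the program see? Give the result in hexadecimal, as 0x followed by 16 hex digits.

0xC31F556C675FAA67

Stored little-endian, the bytes at ascending addresses are C3 1F 55 6C 67 5F AA 67.
Read back as big-endian, the last byte is least significant, giving 0xC31F556C675FAA67.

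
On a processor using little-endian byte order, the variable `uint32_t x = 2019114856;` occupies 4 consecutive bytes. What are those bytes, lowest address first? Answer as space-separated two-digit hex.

2019114856 in hexadecimal, padded to 32 bits, is 0x78593F68.
Split into bytes (most-significant first): 78 59 3F 68.
Little-endian stores the least-significant byte at the lowest address.
So at ascending addresses the bytes are 68 3F 59 78.

68 3F 59 78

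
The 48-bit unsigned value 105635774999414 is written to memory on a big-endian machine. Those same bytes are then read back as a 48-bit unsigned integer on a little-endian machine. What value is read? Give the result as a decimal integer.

129930683618144

105635774999414 in 48-bit hexadecimal is 0x60133ED82B76.
Stored big-endian, the bytes at ascending addresses are 60 13 3E D8 2B 76.
Read back as little-endian, the first byte is least significant, giving 0x762BD83E1360.
0x762BD83E1360 = 129930683618144.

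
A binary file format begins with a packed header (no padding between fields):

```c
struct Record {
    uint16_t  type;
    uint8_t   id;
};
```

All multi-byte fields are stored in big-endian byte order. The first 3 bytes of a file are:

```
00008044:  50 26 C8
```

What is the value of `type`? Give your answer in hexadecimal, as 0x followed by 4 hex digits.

`type` is the first field, at byte offset 0, occupying 2 bytes.
Bytes at offsets 0..1: 50 26.
In big-endian order the high byte comes first in memory.
The bytes are already most-significant first: 0x5026.

0x5026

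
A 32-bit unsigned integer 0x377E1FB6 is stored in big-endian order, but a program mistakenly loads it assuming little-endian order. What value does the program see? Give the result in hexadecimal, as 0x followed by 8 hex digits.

Stored big-endian, the bytes at ascending addresses are 37 7E 1F B6.
Read back as little-endian, the first byte is least significant, giving 0xB61F7E37.

0xB61F7E37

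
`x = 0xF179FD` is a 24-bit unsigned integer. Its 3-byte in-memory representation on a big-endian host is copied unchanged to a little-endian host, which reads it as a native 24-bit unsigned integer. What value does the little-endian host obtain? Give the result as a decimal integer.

Stored big-endian, the bytes at ascending addresses are F1 79 FD.
Read back as little-endian, the first byte is least significant, giving 0xFD79F1.
0xFD79F1 = 16611825.

16611825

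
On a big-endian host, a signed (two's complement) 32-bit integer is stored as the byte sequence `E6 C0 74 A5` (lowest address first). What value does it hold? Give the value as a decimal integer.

-423594843

In big-endian order the high byte comes first in memory.
The bytes are already most-significant first: 0xE6C074A5.
Top bit is set, so as a signed 32-bit value this is 0xE6C074A5 − 2^32 = -423594843.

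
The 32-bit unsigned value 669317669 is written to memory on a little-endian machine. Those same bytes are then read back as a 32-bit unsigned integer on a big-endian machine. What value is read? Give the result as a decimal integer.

637199399

669317669 in 32-bit hexadecimal is 0x27E4FA25.
Stored little-endian, the bytes at ascending addresses are 25 FA E4 27.
Read back as big-endian, the last byte is least significant, giving 0x25FAE427.
0x25FAE427 = 637199399.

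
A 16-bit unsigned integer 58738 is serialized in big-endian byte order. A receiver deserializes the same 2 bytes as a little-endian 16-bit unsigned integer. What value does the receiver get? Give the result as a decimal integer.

58738 in 16-bit hexadecimal is 0xE572.
Stored big-endian, the bytes at ascending addresses are E5 72.
Read back as little-endian, the first byte is least significant, giving 0x72E5.
0x72E5 = 29413.

29413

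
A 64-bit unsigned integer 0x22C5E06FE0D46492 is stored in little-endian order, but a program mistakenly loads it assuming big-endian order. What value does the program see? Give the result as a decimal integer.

Stored little-endian, the bytes at ascending addresses are 92 64 D4 E0 6F E0 C5 22.
Read back as big-endian, the last byte is least significant, giving 0x9264D4E06FE0C522.
0x9264D4E06FE0C522 = 10548790287623308578.

10548790287623308578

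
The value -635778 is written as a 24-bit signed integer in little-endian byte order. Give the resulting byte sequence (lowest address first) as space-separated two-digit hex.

Two's complement of -635778 in 24 bits: 635778 = 0x09B382; invert → 0xF64C7D; add 1 → 0xF64C7E.
Split into bytes (most-significant first): F6 4C 7E.
Little-endian: lowest address holds the least-significant byte.
So at ascending addresses the bytes are 7E 4C F6.

7E 4C F6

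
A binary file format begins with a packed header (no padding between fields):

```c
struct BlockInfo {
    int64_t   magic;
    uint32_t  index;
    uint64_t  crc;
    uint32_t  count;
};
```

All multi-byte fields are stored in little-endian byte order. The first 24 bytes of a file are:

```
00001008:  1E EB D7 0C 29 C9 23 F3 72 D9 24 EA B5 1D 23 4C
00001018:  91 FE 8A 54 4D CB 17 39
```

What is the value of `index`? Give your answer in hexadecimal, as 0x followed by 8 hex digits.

`index` follows `magic` (8 bytes), so it starts at byte offset 8 and occupies 4 bytes.
Bytes at offsets 8..11: 72 D9 24 EA.
Little-endian: lowest address holds the least-significant byte.
Reassemble most-significant byte first: EA 24 D9 72 → 0xEA24D972.

0xEA24D972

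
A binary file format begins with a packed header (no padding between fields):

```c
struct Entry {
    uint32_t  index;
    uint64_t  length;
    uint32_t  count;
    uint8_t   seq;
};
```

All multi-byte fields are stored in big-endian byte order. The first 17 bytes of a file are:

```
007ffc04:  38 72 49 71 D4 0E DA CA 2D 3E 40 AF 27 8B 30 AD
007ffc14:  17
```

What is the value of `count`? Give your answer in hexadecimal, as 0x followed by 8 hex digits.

`count` follows `index` (4 B), `length` (8 B), so it starts at offset 4 + 8 = 12 and occupies 4 bytes.
Bytes at offsets 12..15: 27 8B 30 AD.
Big-endian stores the most-significant byte at the lowest address.
The bytes are already most-significant first: 0x278B30AD.

0x278B30AD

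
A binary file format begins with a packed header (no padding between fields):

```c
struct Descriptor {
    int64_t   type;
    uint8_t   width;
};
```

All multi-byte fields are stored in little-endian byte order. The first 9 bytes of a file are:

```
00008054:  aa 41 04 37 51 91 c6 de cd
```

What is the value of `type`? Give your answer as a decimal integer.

`type` is the first field, at byte offset 0, occupying 8 bytes.
Bytes at offsets 0..7: AA 41 04 37 51 91 C6 DE.
Little-endian: lowest address holds the least-significant byte.
Reassemble most-significant byte first: DE C6 91 51 37 04 41 AA → 0xDEC69151370441AA.
Top bit is set, so as a signed 64-bit value this is 0xDEC69151370441AA − 2^64 = -2394066373899435606.

-2394066373899435606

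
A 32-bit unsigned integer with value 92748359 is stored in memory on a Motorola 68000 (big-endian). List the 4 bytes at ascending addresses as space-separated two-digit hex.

92748359 in hexadecimal, padded to 32 bits, is 0x05873A47.
Split into bytes (most-significant first): 05 87 3A 47.
Big-endian stores the most-significant byte at the lowest address.
So the memory order matches the most-significant-first order: 05 87 3A 47.

05 87 3A 47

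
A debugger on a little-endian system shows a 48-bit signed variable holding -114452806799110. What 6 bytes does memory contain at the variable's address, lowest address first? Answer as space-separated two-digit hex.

Two's complement of -114452806799110 in 48 bits: 114452806799110 = 0x68181EE48F06; invert → 0x97E7E11B70F9; add 1 → 0x97E7E11B70FA.
Split into bytes (most-significant first): 97 E7 E1 1B 70 FA.
Little-endian stores the least-significant byte at the lowest address.
So at ascending addresses the bytes are FA 70 1B E1 E7 97.

FA 70 1B E1 E7 97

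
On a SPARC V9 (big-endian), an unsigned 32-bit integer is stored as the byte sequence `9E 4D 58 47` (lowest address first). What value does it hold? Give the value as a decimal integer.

2655868999

In big-endian order the high byte comes first in memory.
The bytes are already most-significant first: 0x9E4D5847.
0x9E4D5847 = 2655868999.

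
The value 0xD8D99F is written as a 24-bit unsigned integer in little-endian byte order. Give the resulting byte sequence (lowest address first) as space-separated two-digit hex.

Split into bytes (most-significant first): D8 D9 9F.
Little-endian stores the least-significant byte at the lowest address.
So at ascending addresses the bytes are 9F D9 D8.

9F D9 D8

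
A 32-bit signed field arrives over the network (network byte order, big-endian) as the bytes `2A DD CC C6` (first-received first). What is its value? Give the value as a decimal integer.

719178950

Big-endian: lowest address holds the most-significant byte.
The bytes are already most-significant first: 0x2ADDCCC6.
0x2ADDCCC6 = 719178950.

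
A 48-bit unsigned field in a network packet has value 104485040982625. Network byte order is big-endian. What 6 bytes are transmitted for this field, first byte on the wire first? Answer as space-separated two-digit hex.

5F 07 51 C0 8A 61

104485040982625 in hexadecimal, padded to 48 bits, is 0x5F0751C08A61.
Split into bytes (most-significant first): 5F 07 51 C0 8A 61.
In big-endian order the high byte comes first in memory.
So the memory order matches the most-significant-first order: 5F 07 51 C0 8A 61.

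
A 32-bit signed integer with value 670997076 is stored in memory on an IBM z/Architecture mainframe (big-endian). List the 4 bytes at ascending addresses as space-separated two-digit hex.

670997076 in hexadecimal, padded to 32 bits, is 0x27FE9A54.
Split into bytes (most-significant first): 27 FE 9A 54.
Big-endian: lowest address holds the most-significant byte.
So the memory order matches the most-significant-first order: 27 FE 9A 54.

27 FE 9A 54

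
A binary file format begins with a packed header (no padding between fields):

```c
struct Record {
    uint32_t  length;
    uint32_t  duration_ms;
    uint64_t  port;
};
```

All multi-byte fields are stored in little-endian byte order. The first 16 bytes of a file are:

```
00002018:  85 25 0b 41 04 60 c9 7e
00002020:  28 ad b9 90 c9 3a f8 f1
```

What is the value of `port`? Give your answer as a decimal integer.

17435750594755800360

`port` follows `length` (4 B), `duration_ms` (4 B), so it starts at offset 4 + 4 = 8 and occupies 8 bytes.
Bytes at offsets 8..15: 28 AD B9 90 C9 3A F8 F1.
Little-endian stores the least-significant byte at the lowest address.
Reassemble most-significant byte first: F1 F8 3A C9 90 B9 AD 28 → 0xF1F83AC990B9AD28.
0xF1F83AC990B9AD28 = 17435750594755800360.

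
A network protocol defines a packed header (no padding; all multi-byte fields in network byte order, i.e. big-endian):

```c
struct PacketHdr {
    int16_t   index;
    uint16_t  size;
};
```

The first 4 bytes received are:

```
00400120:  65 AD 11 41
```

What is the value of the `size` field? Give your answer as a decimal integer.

4417

`size` follows `index` (2 bytes), so it starts at byte offset 2 and occupies 2 bytes.
Bytes at offsets 2..3: 11 41.
In big-endian order the high byte comes first in memory.
The bytes are already most-significant first: 0x1141.
0x1141 = 4417.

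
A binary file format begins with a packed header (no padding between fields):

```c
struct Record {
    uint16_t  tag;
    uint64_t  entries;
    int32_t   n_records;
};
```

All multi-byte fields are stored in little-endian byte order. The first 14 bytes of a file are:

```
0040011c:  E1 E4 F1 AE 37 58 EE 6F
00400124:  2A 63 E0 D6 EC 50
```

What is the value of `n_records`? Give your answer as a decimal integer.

`n_records` follows `tag` (2 B), `entries` (8 B), so it starts at offset 2 + 8 = 10 and occupies 4 bytes.
Bytes at offsets 10..13: E0 D6 EC 50.
Little-endian stores the least-significant byte at the lowest address.
Reassemble most-significant byte first: 50 EC D6 E0 → 0x50ECD6E0.
0x50ECD6E0 = 1357698784.

1357698784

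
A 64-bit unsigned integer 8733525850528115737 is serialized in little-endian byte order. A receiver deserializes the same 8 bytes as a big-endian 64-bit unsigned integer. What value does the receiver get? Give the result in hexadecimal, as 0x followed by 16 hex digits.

0x196C6B257DB73379

8733525850528115737 in 64-bit hexadecimal is 0x7933B77D256B6C19.
Stored little-endian, the bytes at ascending addresses are 19 6C 6B 25 7D B7 33 79.
Read back as big-endian, the last byte is least significant, giving 0x196C6B257DB73379.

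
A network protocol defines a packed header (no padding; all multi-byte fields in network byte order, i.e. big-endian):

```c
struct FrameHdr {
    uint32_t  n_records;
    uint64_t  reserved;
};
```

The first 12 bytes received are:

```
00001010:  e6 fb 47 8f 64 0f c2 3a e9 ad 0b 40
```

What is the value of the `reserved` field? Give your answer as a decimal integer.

`reserved` follows `n_records` (4 bytes), so it starts at byte offset 4 and occupies 8 bytes.
Bytes at offsets 4..11: 64 0F C2 3A E9 AD 0B 40.
Big-endian: lowest address holds the most-significant byte.
The bytes are already most-significant first: 0x640FC23AE9AD0B40.
0x640FC23AE9AD0B40 = 7210195086727777088.

7210195086727777088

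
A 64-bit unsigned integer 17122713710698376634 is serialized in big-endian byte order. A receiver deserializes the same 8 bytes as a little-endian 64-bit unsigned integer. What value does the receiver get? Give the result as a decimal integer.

13415628850996027629

17122713710698376634 in 64-bit hexadecimal is 0xEDA019665CE32DBA.
Stored big-endian, the bytes at ascending addresses are ED A0 19 66 5C E3 2D BA.
Read back as little-endian, the first byte is least significant, giving 0xBA2DE35C6619A0ED.
0xBA2DE35C6619A0ED = 13415628850996027629.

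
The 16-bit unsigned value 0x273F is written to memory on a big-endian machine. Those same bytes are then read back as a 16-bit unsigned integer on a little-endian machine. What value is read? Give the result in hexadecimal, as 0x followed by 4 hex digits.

Stored big-endian, the bytes at ascending addresses are 27 3F.
Read back as little-endian, the first byte is least significant, giving 0x3F27.

0x3F27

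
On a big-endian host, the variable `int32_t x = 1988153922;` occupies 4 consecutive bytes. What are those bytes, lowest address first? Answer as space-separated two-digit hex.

1988153922 in hexadecimal, padded to 32 bits, is 0x7680D242.
Split into bytes (most-significant first): 76 80 D2 42.
In big-endian order the high byte comes first in memory.
So the memory order matches the most-significant-first order: 76 80 D2 42.

76 80 D2 42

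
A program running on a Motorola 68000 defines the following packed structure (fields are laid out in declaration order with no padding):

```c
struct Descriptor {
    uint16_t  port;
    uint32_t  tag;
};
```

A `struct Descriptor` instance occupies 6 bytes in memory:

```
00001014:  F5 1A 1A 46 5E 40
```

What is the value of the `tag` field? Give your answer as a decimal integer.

440819264

`tag` follows `port` (2 bytes), so it starts at byte offset 2 and occupies 4 bytes.
Bytes at offsets 2..5: 1A 46 5E 40.
In big-endian order the high byte comes first in memory.
The bytes are already most-significant first: 0x1A465E40.
0x1A465E40 = 440819264.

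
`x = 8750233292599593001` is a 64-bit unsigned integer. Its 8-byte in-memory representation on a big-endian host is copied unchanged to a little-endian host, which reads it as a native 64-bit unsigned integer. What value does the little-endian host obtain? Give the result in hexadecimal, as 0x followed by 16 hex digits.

8750233292599593001 in 64-bit hexadecimal is 0x796F12D1A3320829.
Stored big-endian, the bytes at ascending addresses are 79 6F 12 D1 A3 32 08 29.
Read back as little-endian, the first byte is least significant, giving 0x290832A3D1126F79.

0x290832A3D1126F79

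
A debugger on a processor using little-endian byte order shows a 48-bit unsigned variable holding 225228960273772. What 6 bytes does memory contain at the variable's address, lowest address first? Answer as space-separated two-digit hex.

225228960273772 in hexadecimal, padded to 48 bits, is 0xCCD8342B956C.
Split into bytes (most-significant first): CC D8 34 2B 95 6C.
Little-endian stores the least-significant byte at the lowest address.
So at ascending addresses the bytes are 6C 95 2B 34 D8 CC.

6C 95 2B 34 D8 CC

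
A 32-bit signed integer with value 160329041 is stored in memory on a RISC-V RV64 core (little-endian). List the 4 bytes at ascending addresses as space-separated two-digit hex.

160329041 in hexadecimal, padded to 32 bits, is 0x098E6D51.
Split into bytes (most-significant first): 09 8E 6D 51.
Little-endian stores the least-significant byte at the lowest address.
So at ascending addresses the bytes are 51 6D 8E 09.

51 6D 8E 09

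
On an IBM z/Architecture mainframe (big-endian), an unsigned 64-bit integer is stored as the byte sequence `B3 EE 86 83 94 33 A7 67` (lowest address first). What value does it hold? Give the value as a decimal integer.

Big-endian stores the most-significant byte at the lowest address.
The bytes are already most-significant first: 0xB3EE86839433A767.
0xB3EE86839433A767 = 12965448276931487591.

12965448276931487591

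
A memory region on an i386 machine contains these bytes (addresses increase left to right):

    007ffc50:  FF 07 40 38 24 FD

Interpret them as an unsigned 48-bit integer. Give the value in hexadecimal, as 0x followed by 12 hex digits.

0xFD24384007FF

In little-endian order the low byte comes first in memory.
Reassemble most-significant byte first: FD 24 38 40 07 FF → 0xFD24384007FF.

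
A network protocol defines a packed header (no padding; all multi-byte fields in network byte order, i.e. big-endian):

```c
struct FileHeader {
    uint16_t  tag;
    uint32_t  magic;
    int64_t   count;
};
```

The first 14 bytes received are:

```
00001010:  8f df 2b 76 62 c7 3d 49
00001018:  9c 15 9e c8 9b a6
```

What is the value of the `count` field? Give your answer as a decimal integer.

`count` follows `tag` (2 B), `magic` (4 B), so it starts at offset 2 + 4 = 6 and occupies 8 bytes.
Bytes at offsets 6..13: 3D 49 9C 15 9E C8 9B A6.
Big-endian stores the most-significant byte at the lowest address.
The bytes are already most-significant first: 0x3D499C159EC89BA6.
0x3D499C159EC89BA6 = 4416232526285675430.

4416232526285675430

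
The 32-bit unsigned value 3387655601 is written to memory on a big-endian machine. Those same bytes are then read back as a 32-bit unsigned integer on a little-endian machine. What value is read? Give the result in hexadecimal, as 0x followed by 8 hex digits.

3387655601 in 32-bit hexadecimal is 0xC9EB85B1.
Stored big-endian, the bytes at ascending addresses are C9 EB 85 B1.
Read back as little-endian, the first byte is least significant, giving 0xB185EBC9.

0xB185EBC9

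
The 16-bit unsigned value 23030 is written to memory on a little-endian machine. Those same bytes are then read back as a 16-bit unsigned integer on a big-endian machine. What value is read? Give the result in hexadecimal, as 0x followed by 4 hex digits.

0xF659

23030 in 16-bit hexadecimal is 0x59F6.
Stored little-endian, the bytes at ascending addresses are F6 59.
Read back as big-endian, the last byte is least significant, giving 0xF659.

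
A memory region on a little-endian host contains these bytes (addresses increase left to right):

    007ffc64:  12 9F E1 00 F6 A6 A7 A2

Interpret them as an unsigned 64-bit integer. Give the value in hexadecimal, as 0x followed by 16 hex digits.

In little-endian order the low byte comes first in memory.
Reassemble most-significant byte first: A2 A7 A6 F6 00 E1 9F 12 → 0xA2A7A6F600E19F12.

0xA2A7A6F600E19F12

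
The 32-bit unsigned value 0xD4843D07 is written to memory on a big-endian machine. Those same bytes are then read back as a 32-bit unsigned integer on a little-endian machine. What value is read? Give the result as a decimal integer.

121472212

Stored big-endian, the bytes at ascending addresses are D4 84 3D 07.
Read back as little-endian, the first byte is least significant, giving 0x073D84D4.
0x073D84D4 = 121472212.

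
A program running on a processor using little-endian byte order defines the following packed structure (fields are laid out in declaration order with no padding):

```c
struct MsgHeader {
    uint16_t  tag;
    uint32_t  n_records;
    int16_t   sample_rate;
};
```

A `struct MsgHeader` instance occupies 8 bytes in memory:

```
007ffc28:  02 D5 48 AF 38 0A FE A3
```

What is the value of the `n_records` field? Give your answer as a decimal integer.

171487048

`n_records` follows `tag` (2 bytes), so it starts at byte offset 2 and occupies 4 bytes.
Bytes at offsets 2..5: 48 AF 38 0A.
Little-endian: lowest address holds the least-significant byte.
Reassemble most-significant byte first: 0A 38 AF 48 → 0x0A38AF48.
0x0A38AF48 = 171487048.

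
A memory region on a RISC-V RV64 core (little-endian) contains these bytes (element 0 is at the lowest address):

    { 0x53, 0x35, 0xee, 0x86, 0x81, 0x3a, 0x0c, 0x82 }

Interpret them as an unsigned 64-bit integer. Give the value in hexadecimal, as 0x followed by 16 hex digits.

0x820C3A8186EE3553

In little-endian order the low byte comes first in memory.
Reassemble most-significant byte first: 82 0C 3A 81 86 EE 35 53 → 0x820C3A8186EE3553.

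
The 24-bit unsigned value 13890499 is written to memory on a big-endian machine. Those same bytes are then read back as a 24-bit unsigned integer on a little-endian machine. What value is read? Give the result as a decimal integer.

12841939

13890499 in 24-bit hexadecimal is 0xD3F3C3.
Stored big-endian, the bytes at ascending addresses are D3 F3 C3.
Read back as little-endian, the first byte is least significant, giving 0xC3F3D3.
0xC3F3D3 = 12841939.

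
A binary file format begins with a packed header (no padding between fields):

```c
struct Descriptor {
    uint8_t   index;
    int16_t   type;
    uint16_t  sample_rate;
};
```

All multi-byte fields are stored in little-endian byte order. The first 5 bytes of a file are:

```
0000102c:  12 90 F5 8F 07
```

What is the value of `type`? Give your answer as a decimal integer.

`type` follows `index` (1 byte), so it starts at byte offset 1 and occupies 2 bytes.
Bytes at offsets 1..2: 90 F5.
Little-endian stores the least-significant byte at the lowest address.
Reassemble most-significant byte first: F5 90 → 0xF590.
Top bit is set, so as a signed 16-bit value this is 0xF590 − 2^16 = -2672.

-2672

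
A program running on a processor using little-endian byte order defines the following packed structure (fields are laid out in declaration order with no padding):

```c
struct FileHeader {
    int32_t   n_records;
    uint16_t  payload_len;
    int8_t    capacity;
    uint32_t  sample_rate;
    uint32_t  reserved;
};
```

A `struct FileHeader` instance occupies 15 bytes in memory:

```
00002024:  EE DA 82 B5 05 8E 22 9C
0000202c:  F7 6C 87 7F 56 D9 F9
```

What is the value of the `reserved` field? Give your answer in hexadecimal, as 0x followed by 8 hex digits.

0xF9D9567F

`reserved` follows `n_records` (4 B), `payload_len` (2 B), `capacity` (1 B), `sample_rate` (4 B), so it starts at offset 4 + 2 + 1 + 4 = 11 and occupies 4 bytes.
Bytes at offsets 11..14: 7F 56 D9 F9.
Little-endian: lowest address holds the least-significant byte.
Reassemble most-significant byte first: F9 D9 56 7F → 0xF9D9567F.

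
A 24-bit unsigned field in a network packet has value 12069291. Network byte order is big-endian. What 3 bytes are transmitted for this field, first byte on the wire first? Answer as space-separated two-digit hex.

B8 29 AB

12069291 in hexadecimal, padded to 24 bits, is 0xB829AB.
Split into bytes (most-significant first): B8 29 AB.
Big-endian stores the most-significant byte at the lowest address.
So the memory order matches the most-significant-first order: B8 29 AB.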